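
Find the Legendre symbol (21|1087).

Euler's criterion: (21/1087) ≡ 21^543 (mod 1087).
21^2 ≡ 441 (mod 1087)
21^4 ≡ 995 (mod 1087)
21^8 ≡ 855 (mod 1087)
21^16 ≡ 561 (mod 1087)
21^32 ≡ 578 (mod 1087)
21^64 ≡ 375 (mod 1087)
21^128 ≡ 402 (mod 1087)
21^256 ≡ 728 (mod 1087)
21^512 ≡ 615 (mod 1087)
21^543 = 21^(512+16+8+4+2+1) ≡ 1 (mod 1087).
Result is 1, so (21/1087) = 1.

1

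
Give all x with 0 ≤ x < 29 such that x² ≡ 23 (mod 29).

9, 20

29 ≡ 1 (mod 4), so we find a root by search.
Trying successive values, 9² = 81 ≡ 23 (mod 29). The other root is 29 − 9 = 20.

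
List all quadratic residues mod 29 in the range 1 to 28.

1, 4, 5, 6, 7, 9, 13, 16, 20, 22, 23, 24, 25, 28

Square k = 1,…,14 (k and 29−k give the same square):
1²=1, 2²=4, 3²=9, 4²=16, 5²=25, 6²≡7, 7²≡20, 8²≡6, 9²≡23, 10²≡13, 11²≡5, 12²≡28, 13²≡24, 14²≡22 (mod 29).
So the quadratic residues mod 29 are {1, 4, 5, 6, 7, 9, 13, 16, 20, 22, 23, 24, 25, 28}.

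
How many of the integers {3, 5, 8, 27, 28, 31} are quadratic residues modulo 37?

3

(3/37) = +1 → QR.
(5/37) = -1 → non-residue.
(8/37) = -1 → non-residue.
(27/37) = +1 → QR.
(28/37) = +1 → QR.
(31/37) = -1 → non-residue.
Total quadratic residues among the 6: 3.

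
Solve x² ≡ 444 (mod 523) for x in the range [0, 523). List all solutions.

Since 523 ≡ 3 (mod 4), a square root of 444 is 444^((523+1)/4) = 444^131 mod 523.
Repeated squaring: 444^2≡488, 444^4≡179, 444^8≡138, 444^16≡216, 444^32≡109, 444^64≡375, 444^128≡461 (mod 523).
444^131 = 444^(128+2+1) ≡ 114 (mod 523).
Check: 114² = 12996 ≡ 444 (mod 523). The two roots are 114 and 409.

114, 409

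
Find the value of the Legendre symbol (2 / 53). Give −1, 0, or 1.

Pull out 2: since 53 ≡ 5 (mod 8), (2/53) = -1.
Reached (1/53) = 1. Collecting the sign flips along the way, the symbol is -1.

-1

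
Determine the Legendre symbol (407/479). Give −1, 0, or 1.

-1

Euler's criterion: (407/479) ≡ 407^239 (mod 479).
407^2 ≡ 394 (mod 479)
407^4 ≡ 40 (mod 479)
407^8 ≡ 163 (mod 479)
407^16 ≡ 224 (mod 479)
407^32 ≡ 360 (mod 479)
407^64 ≡ 270 (mod 479)
407^128 ≡ 92 (mod 479)
407^239 = 407^(128+64+32+8+4+2+1) ≡ 478 (mod 479).
Result is 478 ≡ −1, so (407/479) = −1.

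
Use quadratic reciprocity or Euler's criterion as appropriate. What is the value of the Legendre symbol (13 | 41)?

-1

Euler's criterion: (13/41) ≡ 13^20 (mod 41).
13^2 ≡ 5 (mod 41)
13^4 ≡ 25 (mod 41)
13^8 ≡ 10 (mod 41)
13^16 ≡ 18 (mod 41)
13^20 = 13^(16+4) ≡ 40 (mod 41).
Result is 40 ≡ −1, so (13/41) = −1.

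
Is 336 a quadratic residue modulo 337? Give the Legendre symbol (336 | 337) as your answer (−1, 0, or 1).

Euler's criterion: (336/337) ≡ 336^168 (mod 337).
336^2 ≡ 1 (mod 337)
336^4 ≡ 1 (mod 337)
336^8 ≡ 1 (mod 337)
336^16 ≡ 1 (mod 337)
336^32 ≡ 1 (mod 337)
336^64 ≡ 1 (mod 337)
336^128 ≡ 1 (mod 337)
336^168 = 336^(128+32+8) ≡ 1 (mod 337).
Result is 1, so (336/337) = 1.

1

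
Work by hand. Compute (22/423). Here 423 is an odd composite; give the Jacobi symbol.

Pull out 2: since 423 ≡ 7 (mod 8), (2/423) = +1.
Reciprocity: 11 ≡ 3 and 423 ≡ 3 (mod 4), so (11/423) = −(423/11).
Reduce top mod 11: now compute (5/11).
Reciprocity: 5 ≡ 1 and 11 ≡ 3 (mod 4), so (5/11) = +(11/5).
Reduce top mod 5: now compute (1/5).
Reached (1/5) = 1. Collecting the sign flips along the way, the symbol is -1.

-1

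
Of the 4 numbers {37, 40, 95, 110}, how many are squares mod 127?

1

(37/127) = +1 → QR.
(40/127) = -1 → non-residue.
(95/127) = -1 → non-residue.
(110/127) = -1 → non-residue.
Total quadratic residues among the 4: 1.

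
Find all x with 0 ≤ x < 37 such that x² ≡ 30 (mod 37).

37 ≡ 1 (mod 4), so we find a root by search.
Trying successive values, 17² = 289 ≡ 30 (mod 37). The other root is 37 − 17 = 20.

17, 20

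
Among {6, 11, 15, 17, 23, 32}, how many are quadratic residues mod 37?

(6/37) = -1 → non-residue.
(11/37) = +1 → QR.
(15/37) = -1 → non-residue.
(17/37) = -1 → non-residue.
(23/37) = -1 → non-residue.
(32/37) = -1 → non-residue.
Total quadratic residues among the 6: 1.

1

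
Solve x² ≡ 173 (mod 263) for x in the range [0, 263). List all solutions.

Since 263 ≡ 3 (mod 4), a square root of 173 is 173^((263+1)/4) = 173^66 mod 263.
Repeated squaring: 173^2≡210, 173^4≡179, 173^8≡218, 173^16≡184, 173^32≡192, 173^64≡44 (mod 263).
173^66 = 173^(64+2) ≡ 35 (mod 263).
Check: 35² = 1225 ≡ 173 (mod 263). The two roots are 35 and 228.

35, 228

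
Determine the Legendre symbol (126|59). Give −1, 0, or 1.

-1

First reduce: 126 ≡ 8 (mod 59).
Pull out 2^3: since 59 ≡ 3 (mod 8), (2/59) = -1, so (2/59)^3 = -1.
Reached (1/59) = 1. Collecting the sign flips along the way, the symbol is -1.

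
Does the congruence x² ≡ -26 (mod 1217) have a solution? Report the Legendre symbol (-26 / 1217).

-1

First reduce: -26 ≡ 1191 (mod 1217).
Reciprocity: 1191 ≡ 3 and 1217 ≡ 1 (mod 4), so (1191/1217) = +(1217/1191).
Reduce top mod 1191: now compute (26/1191).
Pull out 2: since 1191 ≡ 7 (mod 8), (2/1191) = +1.
Reciprocity: 13 ≡ 1 and 1191 ≡ 3 (mod 4), so (13/1191) = +(1191/13).
Reduce top mod 13: now compute (8/13).
Pull out 2^3: since 13 ≡ 5 (mod 8), (2/13) = -1, so (2/13)^3 = -1.
Reached (1/13) = 1. Collecting the sign flips along the way, the symbol is -1.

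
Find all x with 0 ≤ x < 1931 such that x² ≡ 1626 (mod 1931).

689, 1242

Since 1931 ≡ 3 (mod 4), a square root of 1626 is 1626^((1931+1)/4) = 1626^483 mod 1931.
Repeated squaring: 1626^2≡337, 1626^4≡1571, 1626^8≡223, 1626^16≡1454, 1626^32≡1602, 1626^64≡105, 1626^128≡1370, 1626^256≡1899 (mod 1931).
1626^483 = 1626^(256+128+64+32+2+1) ≡ 689 (mod 1931).
Check: 689² = 474721 ≡ 1626 (mod 1931). The two roots are 689 and 1242.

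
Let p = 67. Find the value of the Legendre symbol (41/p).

Reciprocity: 41 ≡ 1 and 67 ≡ 3 (mod 4), so (41/67) = +(67/41).
Reduce top mod 41: now compute (26/41).
Pull out 2: since 41 ≡ 1 (mod 8), (2/41) = +1.
Reciprocity: 13 ≡ 1 and 41 ≡ 1 (mod 4), so (13/41) = +(41/13).
Reduce top mod 13: now compute (2/13).
Pull out 2: since 13 ≡ 5 (mod 8), (2/13) = -1.
Reached (1/13) = 1. Collecting the sign flips along the way, the symbol is -1.

-1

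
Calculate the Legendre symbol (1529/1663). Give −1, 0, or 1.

1

Reciprocity: 1529 ≡ 1 and 1663 ≡ 3 (mod 4), so (1529/1663) = +(1663/1529).
Reduce top mod 1529: now compute (134/1529).
Pull out 2: since 1529 ≡ 1 (mod 8), (2/1529) = +1.
Reciprocity: 67 ≡ 3 and 1529 ≡ 1 (mod 4), so (67/1529) = +(1529/67).
Reduce top mod 67: now compute (55/67).
Reciprocity: 55 ≡ 3 and 67 ≡ 3 (mod 4), so (55/67) = −(67/55).
Reduce top mod 55: now compute (12/55).
Pull out 2^2: since 55 ≡ 7 (mod 8), (2/55) = +1, so (2/55)^2 = +1.
Reciprocity: 3 ≡ 3 and 55 ≡ 3 (mod 4), so (3/55) = −(55/3).
Reduce top mod 3: now compute (1/3).
Reached (1/3) = 1. Collecting the sign flips along the way, the symbol is +1.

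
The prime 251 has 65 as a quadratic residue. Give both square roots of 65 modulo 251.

Since 251 ≡ 3 (mod 4), a square root of 65 is 65^((251+1)/4) = 65^63 mod 251.
Repeated squaring: 65^2≡209, 65^4≡7, 65^8≡49, 65^16≡142, 65^32≡84 (mod 251).
65^63 = 65^(32+16+8+4+2+1) ≡ 124 (mod 251).
Check: 124² = 15376 ≡ 65 (mod 251). The two roots are 124 and 127.

124, 127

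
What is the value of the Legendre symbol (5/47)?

Euler's criterion: (5/47) ≡ 5^23 (mod 47).
5^2 ≡ 25 (mod 47)
5^4 ≡ 14 (mod 47)
5^8 ≡ 8 (mod 47)
5^16 ≡ 17 (mod 47)
5^23 = 5^(16+4+2+1) ≡ 46 (mod 47).
Result is 46 ≡ −1, so (5/47) = −1.

-1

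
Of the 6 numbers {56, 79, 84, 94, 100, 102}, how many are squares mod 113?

(56/113) = +1 → QR.
(79/113) = -1 → non-residue.
(84/113) = -1 → non-residue.
(94/113) = -1 → non-residue.
(100/113) = +1 → QR.
(102/113) = +1 → QR.
Total quadratic residues among the 6: 3.

3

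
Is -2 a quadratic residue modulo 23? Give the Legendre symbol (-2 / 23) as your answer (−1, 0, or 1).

-1

Euler's criterion: (-2/23) ≡ 21^11 (mod 23).
21^2 ≡ 4 (mod 23)
21^4 ≡ 16 (mod 23)
21^8 ≡ 3 (mod 23)
21^11 = 21^(8+2+1) ≡ 22 (mod 23).
Result is 22 ≡ −1, so (-2/23) = −1.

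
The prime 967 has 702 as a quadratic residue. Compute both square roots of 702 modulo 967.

191, 776

Since 967 ≡ 3 (mod 4), a square root of 702 is 702^((967+1)/4) = 702^242 mod 967.
Repeated squaring: 702^2≡601, 702^4≡510, 702^8≡944, 702^16≡529, 702^32≡378, 702^64≡735, 702^128≡639 (mod 967).
702^242 = 702^(128+64+32+16+2) ≡ 776 (mod 967).
Check: 776² = 602176 ≡ 702 (mod 967). The two roots are 191 and 776.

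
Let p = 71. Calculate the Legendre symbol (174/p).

1

First reduce: 174 ≡ 32 (mod 71).
Pull out 2^5: since 71 ≡ 7 (mod 8), (2/71) = +1, so (2/71)^5 = +1.
Reached (1/71) = 1. Collecting the sign flips along the way, the symbol is +1.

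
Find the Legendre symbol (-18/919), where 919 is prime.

Euler's criterion: (-18/919) ≡ 901^459 (mod 919).
901^2 ≡ 324 (mod 919)
901^4 ≡ 210 (mod 919)
901^8 ≡ 907 (mod 919)
901^16 ≡ 144 (mod 919)
901^32 ≡ 518 (mod 919)
901^64 ≡ 895 (mod 919)
901^128 ≡ 576 (mod 919)
901^256 ≡ 17 (mod 919)
901^459 = 901^(256+128+64+8+2+1) ≡ 918 (mod 919).
Result is 918 ≡ −1, so (-18/919) = −1.

-1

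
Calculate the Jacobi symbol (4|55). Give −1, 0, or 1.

Pull out 2^2: since 55 ≡ 7 (mod 8), (2/55) = +1, so (2/55)^2 = +1.
Reached (1/55) = 1. Collecting the sign flips along the way, the symbol is +1.

1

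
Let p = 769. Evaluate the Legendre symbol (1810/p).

1

First reduce: 1810 ≡ 272 (mod 769).
Pull out 2^4: since 769 ≡ 1 (mod 8), (2/769) = +1, so (2/769)^4 = +1.
Reciprocity: 17 ≡ 1 and 769 ≡ 1 (mod 4), so (17/769) = +(769/17).
Reduce top mod 17: now compute (4/17).
Pull out 2^2: since 17 ≡ 1 (mod 8), (2/17) = +1, so (2/17)^2 = +1.
Reached (1/17) = 1. Collecting the sign flips along the way, the symbol is +1.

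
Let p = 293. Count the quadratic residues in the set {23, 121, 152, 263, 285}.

2

(23/293) = -1 → non-residue.
(121/293) = +1 → QR.
(152/293) = +1 → QR.
(263/293) = -1 → non-residue.
(285/293) = -1 → non-residue.
Total quadratic residues among the 5: 2.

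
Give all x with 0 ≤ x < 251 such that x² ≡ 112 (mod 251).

Since 251 ≡ 3 (mod 4), a square root of 112 is 112^((251+1)/4) = 112^63 mod 251.
Repeated squaring: 112^2≡245, 112^4≡36, 112^8≡41, 112^16≡175, 112^32≡3 (mod 251).
112^63 = 112^(32+16+8+4+2+1) ≡ 83 (mod 251).
Check: 83² = 6889 ≡ 112 (mod 251). The two roots are 83 and 168.

83, 168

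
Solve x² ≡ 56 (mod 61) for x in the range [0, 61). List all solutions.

61 ≡ 1 (mod 4), so we find a root by search.
Trying successive values, 19² = 361 ≡ 56 (mod 61). The other root is 61 − 19 = 42.

19, 42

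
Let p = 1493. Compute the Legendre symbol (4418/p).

First reduce: 4418 ≡ 1432 (mod 1493).
Pull out 2^3: since 1493 ≡ 5 (mod 8), (2/1493) = -1, so (2/1493)^3 = -1.
Reciprocity: 179 ≡ 3 and 1493 ≡ 1 (mod 4), so (179/1493) = +(1493/179).
Reduce top mod 179: now compute (61/179).
Reciprocity: 61 ≡ 1 and 179 ≡ 3 (mod 4), so (61/179) = +(179/61).
Reduce top mod 61: now compute (57/61).
Reciprocity: 57 ≡ 1 and 61 ≡ 1 (mod 4), so (57/61) = +(61/57).
Reduce top mod 57: now compute (4/57).
Pull out 2^2: since 57 ≡ 1 (mod 8), (2/57) = +1, so (2/57)^2 = +1.
Reached (1/57) = 1. Collecting the sign flips along the way, the symbol is -1.

-1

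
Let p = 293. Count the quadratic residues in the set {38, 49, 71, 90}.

4

(38/293) = +1 → QR.
(49/293) = +1 → QR.
(71/293) = +1 → QR.
(90/293) = +1 → QR.
Total quadratic residues among the 4: 4.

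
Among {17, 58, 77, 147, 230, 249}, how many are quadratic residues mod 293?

3

(17/293) = +1 → QR.
(58/293) = +1 → QR.
(77/293) = +1 → QR.
(147/293) = -1 → non-residue.
(230/293) = -1 → non-residue.
(249/293) = -1 → non-residue.
Total quadratic residues among the 6: 3.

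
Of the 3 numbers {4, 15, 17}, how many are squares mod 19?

2

(4/19) = +1 → QR.
(15/19) = -1 → non-residue.
(17/19) = +1 → QR.
Total quadratic residues among the 3: 2.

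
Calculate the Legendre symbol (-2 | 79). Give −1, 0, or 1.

Euler's criterion: (-2/79) ≡ 77^39 (mod 79).
77^2 ≡ 4 (mod 79)
77^4 ≡ 16 (mod 79)
77^8 ≡ 19 (mod 79)
77^16 ≡ 45 (mod 79)
77^32 ≡ 50 (mod 79)
77^39 = 77^(32+4+2+1) ≡ 78 (mod 79).
Result is 78 ≡ −1, so (-2/79) = −1.

-1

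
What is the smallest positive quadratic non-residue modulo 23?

(2/23) = +1, so 2 is a residue.
(3/23) = +1, so 3 is a residue.
(4/23) = +1, so 4 is a residue.
(5/23) = −1, so 5 is the smallest positive non-residue mod 23.

5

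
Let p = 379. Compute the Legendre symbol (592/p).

1

First reduce: 592 ≡ 213 (mod 379).
Reciprocity: 213 ≡ 1 and 379 ≡ 3 (mod 4), so (213/379) = +(379/213).
Reduce top mod 213: now compute (166/213).
Pull out 2: since 213 ≡ 5 (mod 8), (2/213) = -1.
Reciprocity: 83 ≡ 3 and 213 ≡ 1 (mod 4), so (83/213) = +(213/83).
Reduce top mod 83: now compute (47/83).
Reciprocity: 47 ≡ 3 and 83 ≡ 3 (mod 4), so (47/83) = −(83/47).
Reduce top mod 47: now compute (36/47).
Pull out 2^2: since 47 ≡ 7 (mod 8), (2/47) = +1, so (2/47)^2 = +1.
Reciprocity: 9 ≡ 1 and 47 ≡ 3 (mod 4), so (9/47) = +(47/9).
Reduce top mod 9: now compute (2/9).
Pull out 2: since 9 ≡ 1 (mod 8), (2/9) = +1.
Reached (1/9) = 1. Collecting the sign flips along the way, the symbol is +1.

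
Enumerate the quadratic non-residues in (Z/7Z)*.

3,5,6

Square k = 1,…,3 (k and 7−k give the same square):
1²=1, 2²=4, 3²≡2 (mod 7).
The residues are {1, 2, 4}; the non-residues are the remaining 3 nonzero classes.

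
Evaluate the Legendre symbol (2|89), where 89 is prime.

1

Euler's criterion: (2/89) ≡ 2^44 (mod 89).
2^2 ≡ 4 (mod 89)
2^4 ≡ 16 (mod 89)
2^8 ≡ 78 (mod 89)
2^16 ≡ 32 (mod 89)
2^32 ≡ 45 (mod 89)
2^44 = 2^(32+8+4) ≡ 1 (mod 89).
Result is 1, so (2/89) = 1.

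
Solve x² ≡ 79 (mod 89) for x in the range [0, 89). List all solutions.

41, 48

89 ≡ 1 (mod 4), so we find a root by search.
Trying successive values, 41² = 1681 ≡ 79 (mod 89). The other root is 89 − 41 = 48.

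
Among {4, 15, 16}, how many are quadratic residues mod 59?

3

(4/59) = +1 → QR.
(15/59) = +1 → QR.
(16/59) = +1 → QR.
Total quadratic residues among the 3: 3.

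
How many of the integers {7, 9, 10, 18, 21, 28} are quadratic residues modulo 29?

(7/29) = +1 → QR.
(9/29) = +1 → QR.
(10/29) = -1 → non-residue.
(18/29) = -1 → non-residue.
(21/29) = -1 → non-residue.
(28/29) = +1 → QR.
Total quadratic residues among the 6: 3.

3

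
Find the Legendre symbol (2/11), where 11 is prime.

-1

Euler's criterion: (2/11) ≡ 2^5 (mod 11).
2^2 ≡ 4 (mod 11)
2^4 ≡ 5 (mod 11)
2^5 = 2^(4+1) ≡ 10 (mod 11).
Result is 10 ≡ −1, so (2/11) = −1.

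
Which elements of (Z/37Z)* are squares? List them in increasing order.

Square k = 1,…,18 (k and 37−k give the same square):
1²=1, 2²=4, 3²=9, 4²=16, 5²=25, 6²=36, 7²≡12, 8²≡27, 9²≡7, 10²≡26, 11²≡10, 12²≡33, 13²≡21, 14²≡11, 15²≡3, 16²≡34, 17²≡30, 18²≡28 (mod 37).
So the quadratic residues mod 37 are {1, 3, 4, 7, 9, 10, 11, 12, 16, 21, 25, 26, 27, 28, 30, 33, 34, 36}.

1,3,4,7,9,10,11,12,16,21,25,26,27,28,30,33,34,36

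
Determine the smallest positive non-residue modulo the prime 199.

3

(2/199) = +1, so 2 is a residue.
(3/199) = −1, so 3 is the smallest positive non-residue mod 199.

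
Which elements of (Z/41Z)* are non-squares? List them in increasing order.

Square k = 1,…,20 (k and 41−k give the same square):
1²=1, 2²=4, 3²=9, 4²=16, 5²=25, 6²=36, 7²≡8, 8²≡23, 9²≡40, 10²≡18, 11²≡39, 12²≡21, 13²≡5, 14²≡32, 15²≡20, 16²≡10, 17²≡2, 18²≡37, 19²≡33, 20²≡31 (mod 41).
The residues are {1, 2, 4, 5, 8, 9, 10, 16, 18, 20, 21, 23, 25, 31, 32, 33, 36, 37, 39, 40}; the non-residues are the remaining 20 nonzero classes.

3 6 7 11 12 13 14 15 17 19 22 24 26 27 28 29 30 34 35 38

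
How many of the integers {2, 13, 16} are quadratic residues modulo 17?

(2/17) = +1 → QR.
(13/17) = +1 → QR.
(16/17) = +1 → QR.
Total quadratic residues among the 3: 3.

3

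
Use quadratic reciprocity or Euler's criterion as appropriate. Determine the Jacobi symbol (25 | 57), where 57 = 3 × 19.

1

Reciprocity: 25 ≡ 1 and 57 ≡ 1 (mod 4), so (25/57) = +(57/25).
Reduce top mod 25: now compute (7/25).
Reciprocity: 7 ≡ 3 and 25 ≡ 1 (mod 4), so (7/25) = +(25/7).
Reduce top mod 7: now compute (4/7).
Pull out 2^2: since 7 ≡ 7 (mod 8), (2/7) = +1, so (2/7)^2 = +1.
Reached (1/7) = 1. Collecting the sign flips along the way, the symbol is +1.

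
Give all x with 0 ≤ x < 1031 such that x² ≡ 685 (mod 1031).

268, 763

Since 1031 ≡ 3 (mod 4), a square root of 685 is 685^((1031+1)/4) = 685^258 mod 1031.
Repeated squaring: 685^2≡120, 685^4≡997, 685^8≡125, 685^16≡160, 685^32≡856, 685^64≡726, 685^128≡235, 685^256≡582 (mod 1031).
685^258 = 685^(256+2) ≡ 763 (mod 1031).
Check: 763² = 582169 ≡ 685 (mod 1031). The two roots are 268 and 763.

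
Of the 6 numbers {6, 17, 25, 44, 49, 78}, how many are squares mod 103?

(6/103) = -1 → non-residue.
(17/103) = +1 → QR.
(25/103) = +1 → QR.
(44/103) = -1 → non-residue.
(49/103) = +1 → QR.
(78/103) = -1 → non-residue.
Total quadratic residues among the 6: 3.

3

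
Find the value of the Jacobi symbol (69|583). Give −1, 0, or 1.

1

Reciprocity: 69 ≡ 1 and 583 ≡ 3 (mod 4), so (69/583) = +(583/69).
Reduce top mod 69: now compute (31/69).
Reciprocity: 31 ≡ 3 and 69 ≡ 1 (mod 4), so (31/69) = +(69/31).
Reduce top mod 31: now compute (7/31).
Reciprocity: 7 ≡ 3 and 31 ≡ 3 (mod 4), so (7/31) = −(31/7).
Reduce top mod 7: now compute (3/7).
Reciprocity: 3 ≡ 3 and 7 ≡ 3 (mod 4), so (3/7) = −(7/3).
Reduce top mod 3: now compute (1/3).
Reached (1/3) = 1. Collecting the sign flips along the way, the symbol is +1.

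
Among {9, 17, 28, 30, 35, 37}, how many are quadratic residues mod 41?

2

(9/41) = +1 → QR.
(17/41) = -1 → non-residue.
(28/41) = -1 → non-residue.
(30/41) = -1 → non-residue.
(35/41) = -1 → non-residue.
(37/41) = +1 → QR.
Total quadratic residues among the 6: 2.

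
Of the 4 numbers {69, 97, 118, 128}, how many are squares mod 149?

2

(69/149) = +1 → QR.
(97/149) = -1 → non-residue.
(118/149) = +1 → QR.
(128/149) = -1 → non-residue.
Total quadratic residues among the 4: 2.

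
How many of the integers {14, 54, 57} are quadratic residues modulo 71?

(14/71) = -1 → non-residue.
(54/71) = +1 → QR.
(57/71) = +1 → QR.
Total quadratic residues among the 3: 2.

2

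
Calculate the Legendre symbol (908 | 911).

Pull out 2^2: since 911 ≡ 7 (mod 8), (2/911) = +1, so (2/911)^2 = +1.
Reciprocity: 227 ≡ 3 and 911 ≡ 3 (mod 4), so (227/911) = −(911/227).
Reduce top mod 227: now compute (3/227).
Reciprocity: 3 ≡ 3 and 227 ≡ 3 (mod 4), so (3/227) = −(227/3).
Reduce top mod 3: now compute (2/3).
Pull out 2: since 3 ≡ 3 (mod 8), (2/3) = -1.
Reached (1/3) = 1. Collecting the sign flips along the way, the symbol is -1.

-1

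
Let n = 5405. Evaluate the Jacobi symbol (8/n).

-1

Pull out 2^3: since 5405 ≡ 5 (mod 8), (2/5405) = -1, so (2/5405)^3 = -1.
Reached (1/5405) = 1. Collecting the sign flips along the way, the symbol is -1.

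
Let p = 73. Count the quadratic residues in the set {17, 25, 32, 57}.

3

(17/73) = -1 → non-residue.
(25/73) = +1 → QR.
(32/73) = +1 → QR.
(57/73) = +1 → QR.
Total quadratic residues among the 4: 3.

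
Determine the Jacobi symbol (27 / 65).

-1

Reciprocity: 27 ≡ 3 and 65 ≡ 1 (mod 4), so (27/65) = +(65/27).
Reduce top mod 27: now compute (11/27).
Reciprocity: 11 ≡ 3 and 27 ≡ 3 (mod 4), so (11/27) = −(27/11).
Reduce top mod 11: now compute (5/11).
Reciprocity: 5 ≡ 1 and 11 ≡ 3 (mod 4), so (5/11) = +(11/5).
Reduce top mod 5: now compute (1/5).
Reached (1/5) = 1. Collecting the sign flips along the way, the symbol is -1.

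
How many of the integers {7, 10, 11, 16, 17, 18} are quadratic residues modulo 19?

(7/19) = +1 → QR.
(10/19) = -1 → non-residue.
(11/19) = +1 → QR.
(16/19) = +1 → QR.
(17/19) = +1 → QR.
(18/19) = -1 → non-residue.
Total quadratic residues among the 6: 4.

4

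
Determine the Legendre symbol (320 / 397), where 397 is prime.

-1

Pull out 2^6: since 397 ≡ 5 (mod 8), (2/397) = -1, so (2/397)^6 = +1.
Reciprocity: 5 ≡ 1 and 397 ≡ 1 (mod 4), so (5/397) = +(397/5).
Reduce top mod 5: now compute (2/5).
Pull out 2: since 5 ≡ 5 (mod 8), (2/5) = -1.
Reached (1/5) = 1. Collecting the sign flips along the way, the symbol is -1.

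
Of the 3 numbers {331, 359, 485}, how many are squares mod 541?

(331/541) = -1 → non-residue.
(359/541) = +1 → QR.
(485/541) = -1 → non-residue.
Total quadratic residues among the 3: 1.

1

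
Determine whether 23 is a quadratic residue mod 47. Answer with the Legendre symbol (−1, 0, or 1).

-1

Reciprocity: 23 ≡ 3 and 47 ≡ 3 (mod 4), so (23/47) = −(47/23).
Reduce top mod 23: now compute (1/23).
Reached (1/23) = 1. Collecting the sign flips along the way, the symbol is -1.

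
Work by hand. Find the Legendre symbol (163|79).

1

First reduce: 163 ≡ 5 (mod 79).
Reciprocity: 5 ≡ 1 and 79 ≡ 3 (mod 4), so (5/79) = +(79/5).
Reduce top mod 5: now compute (4/5).
Pull out 2^2: since 5 ≡ 5 (mod 8), (2/5) = -1, so (2/5)^2 = +1.
Reached (1/5) = 1. Collecting the sign flips along the way, the symbol is +1.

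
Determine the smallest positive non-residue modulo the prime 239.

(2/239) = +1, so 2 is a residue.
(3/239) = +1, so 3 is a residue.
(4/239) = +1, so 4 is a residue.
(5/239) = +1, so 5 is a residue.
(6/239) = +1, so 6 is a residue.
(7/239) = −1, so 7 is the smallest positive non-residue mod 239.

7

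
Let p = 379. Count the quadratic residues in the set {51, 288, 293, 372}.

(51/379) = +1 → QR.
(288/379) = -1 → non-residue.
(293/379) = -1 → non-residue.
(372/379) = +1 → QR.
Total quadratic residues among the 4: 2.

2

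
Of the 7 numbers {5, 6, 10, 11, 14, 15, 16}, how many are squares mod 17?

2

(5/17) = -1 → non-residue.
(6/17) = -1 → non-residue.
(10/17) = -1 → non-residue.
(11/17) = -1 → non-residue.
(14/17) = -1 → non-residue.
(15/17) = +1 → QR.
(16/17) = +1 → QR.
Total quadratic residues among the 7: 2.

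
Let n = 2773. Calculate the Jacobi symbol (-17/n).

1

First reduce: -17 ≡ 2756 (mod 2773).
Pull out 2^2: since 2773 ≡ 5 (mod 8), (2/2773) = -1, so (2/2773)^2 = +1.
Reciprocity: 689 ≡ 1 and 2773 ≡ 1 (mod 4), so (689/2773) = +(2773/689).
Reduce top mod 689: now compute (17/689).
Reciprocity: 17 ≡ 1 and 689 ≡ 1 (mod 4), so (17/689) = +(689/17).
Reduce top mod 17: now compute (9/17).
Reciprocity: 9 ≡ 1 and 17 ≡ 1 (mod 4), so (9/17) = +(17/9).
Reduce top mod 9: now compute (8/9).
Pull out 2^3: since 9 ≡ 1 (mod 8), (2/9) = +1, so (2/9)^3 = +1.
Reached (1/9) = 1. Collecting the sign flips along the way, the symbol is +1.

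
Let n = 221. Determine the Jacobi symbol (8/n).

Pull out 2^3: since 221 ≡ 5 (mod 8), (2/221) = -1, so (2/221)^3 = -1.
Reached (1/221) = 1. Collecting the sign flips along the way, the symbol is -1.

-1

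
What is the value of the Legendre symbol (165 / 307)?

1

Euler's criterion: (165/307) ≡ 165^153 (mod 307).
165^2 ≡ 209 (mod 307)
165^4 ≡ 87 (mod 307)
165^8 ≡ 201 (mod 307)
165^16 ≡ 184 (mod 307)
165^32 ≡ 86 (mod 307)
165^64 ≡ 28 (mod 307)
165^128 ≡ 170 (mod 307)
165^153 = 165^(128+16+8+1) ≡ 1 (mod 307).
Result is 1, so (165/307) = 1.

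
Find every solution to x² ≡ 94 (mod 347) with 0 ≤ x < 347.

Since 347 ≡ 3 (mod 4), a square root of 94 is 94^((347+1)/4) = 94^87 mod 347.
Repeated squaring: 94^2≡161, 94^4≡243, 94^8≡59, 94^16≡11, 94^32≡121, 94^64≡67 (mod 347).
94^87 = 94^(64+16+4+2+1) ≡ 326 (mod 347).
Check: 326² = 106276 ≡ 94 (mod 347). The two roots are 21 and 326.

21, 326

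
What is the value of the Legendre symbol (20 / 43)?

Pull out 2^2: since 43 ≡ 3 (mod 8), (2/43) = -1, so (2/43)^2 = +1.
Reciprocity: 5 ≡ 1 and 43 ≡ 3 (mod 4), so (5/43) = +(43/5).
Reduce top mod 5: now compute (3/5).
Reciprocity: 3 ≡ 3 and 5 ≡ 1 (mod 4), so (3/5) = +(5/3).
Reduce top mod 3: now compute (2/3).
Pull out 2: since 3 ≡ 3 (mod 8), (2/3) = -1.
Reached (1/3) = 1. Collecting the sign flips along the way, the symbol is -1.

-1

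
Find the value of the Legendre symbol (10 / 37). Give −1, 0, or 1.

1

Euler's criterion: (10/37) ≡ 10^18 (mod 37).
10^2 ≡ 26 (mod 37)
10^4 ≡ 10 (mod 37)
10^8 ≡ 26 (mod 37)
10^16 ≡ 10 (mod 37)
10^18 = 10^(16+2) ≡ 1 (mod 37).
Result is 1, so (10/37) = 1.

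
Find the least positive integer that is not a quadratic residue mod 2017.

(2/2017) = +1, so 2 is a residue.
(3/2017) = +1, so 3 is a residue.
(4/2017) = +1, so 4 is a residue.
(5/2017) = −1, so 5 is the smallest positive non-residue mod 2017.

5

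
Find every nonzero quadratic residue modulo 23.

Square k = 1,…,11 (k and 23−k give the same square):
1²=1, 2²=4, 3²=9, 4²=16, 5²≡2, 6²≡13, 7²≡3, 8²≡18, 9²≡12, 10²≡8, 11²≡6 (mod 23).
So the quadratic residues mod 23 are {1, 2, 3, 4, 6, 8, 9, 12, 13, 16, 18}.

1 2 3 4 6 8 9 12 13 16 18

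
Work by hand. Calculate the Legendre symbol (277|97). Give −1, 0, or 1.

First reduce: 277 ≡ 83 (mod 97).
Reciprocity: 83 ≡ 3 and 97 ≡ 1 (mod 4), so (83/97) = +(97/83).
Reduce top mod 83: now compute (14/83).
Pull out 2: since 83 ≡ 3 (mod 8), (2/83) = -1.
Reciprocity: 7 ≡ 3 and 83 ≡ 3 (mod 4), so (7/83) = −(83/7).
Reduce top mod 7: now compute (6/7).
Pull out 2: since 7 ≡ 7 (mod 8), (2/7) = +1.
Reciprocity: 3 ≡ 3 and 7 ≡ 3 (mod 4), so (3/7) = −(7/3).
Reduce top mod 3: now compute (1/3).
Reached (1/3) = 1. Collecting the sign flips along the way, the symbol is -1.

-1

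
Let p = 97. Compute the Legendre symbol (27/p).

Reciprocity: 27 ≡ 3 and 97 ≡ 1 (mod 4), so (27/97) = +(97/27).
Reduce top mod 27: now compute (16/27).
Pull out 2^4: since 27 ≡ 3 (mod 8), (2/27) = -1, so (2/27)^4 = +1.
Reached (1/27) = 1. Collecting the sign flips along the way, the symbol is +1.

1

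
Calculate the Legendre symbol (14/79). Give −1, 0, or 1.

-1

Pull out 2: since 79 ≡ 7 (mod 8), (2/79) = +1.
Reciprocity: 7 ≡ 3 and 79 ≡ 3 (mod 4), so (7/79) = −(79/7).
Reduce top mod 7: now compute (2/7).
Pull out 2: since 7 ≡ 7 (mod 8), (2/7) = +1.
Reached (1/7) = 1. Collecting the sign flips along the way, the symbol is -1.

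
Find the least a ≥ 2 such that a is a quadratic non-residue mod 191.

(2/191) = +1, so 2 is a residue.
(3/191) = +1, so 3 is a residue.
(4/191) = +1, so 4 is a residue.
(5/191) = +1, so 5 is a residue.
(6/191) = +1, so 6 is a residue.
(7/191) = −1, so 7 is the smallest positive non-residue mod 191.

7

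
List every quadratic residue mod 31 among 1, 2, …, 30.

Square k = 1,…,15 (k and 31−k give the same square):
1²=1, 2²=4, 3²=9, 4²=16, 5²=25, 6²≡5, 7²≡18, 8²≡2, 9²≡19, 10²≡7, 11²≡28, 12²≡20, 13²≡14, 14²≡10, 15²≡8 (mod 31).
So the quadratic residues mod 31 are {1, 2, 4, 5, 7, 8, 9, 10, 14, 16, 18, 19, 20, 25, 28}.

1,2,4,5,7,8,9,10,14,16,18,19,20,25,28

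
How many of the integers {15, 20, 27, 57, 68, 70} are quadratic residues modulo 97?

2

(15/97) = -1 → non-residue.
(20/97) = -1 → non-residue.
(27/97) = +1 → QR.
(57/97) = -1 → non-residue.
(68/97) = -1 → non-residue.
(70/97) = +1 → QR.
Total quadratic residues among the 6: 2.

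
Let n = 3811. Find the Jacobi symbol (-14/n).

First reduce: -14 ≡ 3797 (mod 3811).
Reciprocity: 3797 ≡ 1 and 3811 ≡ 3 (mod 4), so (3797/3811) = +(3811/3797).
Reduce top mod 3797: now compute (14/3797).
Pull out 2: since 3797 ≡ 5 (mod 8), (2/3797) = -1.
Reciprocity: 7 ≡ 3 and 3797 ≡ 1 (mod 4), so (7/3797) = +(3797/7).
Reduce top mod 7: now compute (3/7).
Reciprocity: 3 ≡ 3 and 7 ≡ 3 (mod 4), so (3/7) = −(7/3).
Reduce top mod 3: now compute (1/3).
Reached (1/3) = 1. Collecting the sign flips along the way, the symbol is +1.

1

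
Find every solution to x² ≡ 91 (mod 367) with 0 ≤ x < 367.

Since 367 ≡ 3 (mod 4), a square root of 91 is 91^((367+1)/4) = 91^92 mod 367.
Repeated squaring: 91^2≡207, 91^4≡277, 91^8≡26, 91^16≡309, 91^32≡61, 91^64≡51 (mod 367).
91^92 = 91^(64+16+8+4) ≡ 100 (mod 367).
Check: 100² = 10000 ≡ 91 (mod 367). The two roots are 100 and 267.

100, 267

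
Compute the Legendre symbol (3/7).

-1

Reciprocity: 3 ≡ 3 and 7 ≡ 3 (mod 4), so (3/7) = −(7/3).
Reduce top mod 3: now compute (1/3).
Reached (1/3) = 1. Collecting the sign flips along the way, the symbol is -1.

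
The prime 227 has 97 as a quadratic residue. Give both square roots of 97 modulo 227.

Since 227 ≡ 3 (mod 4), a square root of 97 is 97^((227+1)/4) = 97^57 mod 227.
Repeated squaring: 97^2≡102, 97^4≡189, 97^8≡82, 97^16≡141, 97^32≡132 (mod 227).
97^57 = 97^(32+16+8+1) ≡ 209 (mod 227).
Check: 209² = 43681 ≡ 97 (mod 227). The two roots are 18 and 209.

18, 209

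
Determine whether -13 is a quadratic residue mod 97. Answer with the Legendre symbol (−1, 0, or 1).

First reduce: -13 ≡ 84 (mod 97).
Pull out 2^2: since 97 ≡ 1 (mod 8), (2/97) = +1, so (2/97)^2 = +1.
Reciprocity: 21 ≡ 1 and 97 ≡ 1 (mod 4), so (21/97) = +(97/21).
Reduce top mod 21: now compute (13/21).
Reciprocity: 13 ≡ 1 and 21 ≡ 1 (mod 4), so (13/21) = +(21/13).
Reduce top mod 13: now compute (8/13).
Pull out 2^3: since 13 ≡ 5 (mod 8), (2/13) = -1, so (2/13)^3 = -1.
Reached (1/13) = 1. Collecting the sign flips along the way, the symbol is -1.

-1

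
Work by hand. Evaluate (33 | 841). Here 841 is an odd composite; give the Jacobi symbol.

1

Reciprocity: 33 ≡ 1 and 841 ≡ 1 (mod 4), so (33/841) = +(841/33).
Reduce top mod 33: now compute (16/33).
Pull out 2^4: since 33 ≡ 1 (mod 8), (2/33) = +1, so (2/33)^4 = +1.
Reached (1/33) = 1. Collecting the sign flips along the way, the symbol is +1.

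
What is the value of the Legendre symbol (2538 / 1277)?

1

First reduce: 2538 ≡ 1261 (mod 1277).
Reciprocity: 1261 ≡ 1 and 1277 ≡ 1 (mod 4), so (1261/1277) = +(1277/1261).
Reduce top mod 1261: now compute (16/1261).
Pull out 2^4: since 1261 ≡ 5 (mod 8), (2/1261) = -1, so (2/1261)^4 = +1.
Reached (1/1261) = 1. Collecting the sign flips along the way, the symbol is +1.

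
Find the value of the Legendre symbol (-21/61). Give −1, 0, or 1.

-1

First reduce: -21 ≡ 40 (mod 61).
Pull out 2^3: since 61 ≡ 5 (mod 8), (2/61) = -1, so (2/61)^3 = -1.
Reciprocity: 5 ≡ 1 and 61 ≡ 1 (mod 4), so (5/61) = +(61/5).
Reduce top mod 5: now compute (1/5).
Reached (1/5) = 1. Collecting the sign flips along the way, the symbol is -1.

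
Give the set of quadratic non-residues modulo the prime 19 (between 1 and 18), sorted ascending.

Square k = 1,…,9 (k and 19−k give the same square):
1²=1, 2²=4, 3²=9, 4²=16, 5²≡6, 6²≡17, 7²≡11, 8²≡7, 9²≡5 (mod 19).
The residues are {1, 4, 5, 6, 7, 9, 11, 16, 17}; the non-residues are the remaining 9 nonzero classes.

2, 3, 8, 10, 12, 13, 14, 15, 18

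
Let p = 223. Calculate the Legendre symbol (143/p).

1

Euler's criterion: (143/223) ≡ 143^111 (mod 223).
143^2 ≡ 156 (mod 223)
143^4 ≡ 29 (mod 223)
143^8 ≡ 172 (mod 223)
143^16 ≡ 148 (mod 223)
143^32 ≡ 50 (mod 223)
143^64 ≡ 47 (mod 223)
143^111 = 143^(64+32+8+4+2+1) ≡ 1 (mod 223).
Result is 1, so (143/223) = 1.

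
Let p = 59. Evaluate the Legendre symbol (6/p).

Euler's criterion: (6/59) ≡ 6^29 (mod 59).
6^2 ≡ 36 (mod 59)
6^4 ≡ 57 (mod 59)
6^8 ≡ 4 (mod 59)
6^16 ≡ 16 (mod 59)
6^29 = 6^(16+8+4+1) ≡ 58 (mod 59).
Result is 58 ≡ −1, so (6/59) = −1.

-1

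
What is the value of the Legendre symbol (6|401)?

-1

Pull out 2: since 401 ≡ 1 (mod 8), (2/401) = +1.
Reciprocity: 3 ≡ 3 and 401 ≡ 1 (mod 4), so (3/401) = +(401/3).
Reduce top mod 3: now compute (2/3).
Pull out 2: since 3 ≡ 3 (mod 8), (2/3) = -1.
Reached (1/3) = 1. Collecting the sign flips along the way, the symbol is -1.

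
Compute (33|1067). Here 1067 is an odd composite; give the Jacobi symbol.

0

Reciprocity: 33 ≡ 1 and 1067 ≡ 3 (mod 4), so (33/1067) = +(1067/33).
Reduce top mod 33: now compute (11/33).
Reciprocity: 11 ≡ 3 and 33 ≡ 1 (mod 4), so (11/33) = +(33/11).
Reduce top mod 11: now compute (0/11).
Top reduces to 0: gcd > 1, so the symbol is 0.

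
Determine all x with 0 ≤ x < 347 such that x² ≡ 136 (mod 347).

92, 255

Since 347 ≡ 3 (mod 4), a square root of 136 is 136^((347+1)/4) = 136^87 mod 347.
Repeated squaring: 136^2≡105, 136^4≡268, 136^8≡342, 136^16≡25, 136^32≡278, 136^64≡250 (mod 347).
136^87 = 136^(64+16+4+2+1) ≡ 255 (mod 347).
Check: 255² = 65025 ≡ 136 (mod 347). The two roots are 92 and 255.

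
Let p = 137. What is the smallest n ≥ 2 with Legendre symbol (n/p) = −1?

3

(2/137) = +1, so 2 is a residue.
(3/137) = −1, so 3 is the smallest positive non-residue mod 137.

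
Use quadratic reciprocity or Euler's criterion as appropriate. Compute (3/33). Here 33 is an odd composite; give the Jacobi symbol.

0

Reciprocity: 3 ≡ 3 and 33 ≡ 1 (mod 4), so (3/33) = +(33/3).
Reduce top mod 3: now compute (0/3).
Top reduces to 0: gcd > 1, so the symbol is 0.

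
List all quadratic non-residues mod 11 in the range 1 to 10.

2 6 7 8 10

Square k = 1,…,5 (k and 11−k give the same square):
1²=1, 2²=4, 3²=9, 4²≡5, 5²≡3 (mod 11).
The residues are {1, 3, 4, 5, 9}; the non-residues are the remaining 5 nonzero classes.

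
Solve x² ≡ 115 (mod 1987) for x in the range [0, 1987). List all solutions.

776, 1211

Since 1987 ≡ 3 (mod 4), a square root of 115 is 115^((1987+1)/4) = 115^497 mod 1987.
Repeated squaring: 115^2≡1303, 115^4≡911, 115^8≡1342, 115^16≡742, 115^32≡165, 115^64≡1394, 115^128≡1937, 115^256≡513 (mod 1987).
115^497 = 115^(256+128+64+32+16+1) ≡ 1211 (mod 1987).
Check: 1211² = 1466521 ≡ 115 (mod 1987). The two roots are 776 and 1211.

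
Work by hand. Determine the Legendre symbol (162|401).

1

Euler's criterion: (162/401) ≡ 162^200 (mod 401).
162^2 ≡ 179 (mod 401)
162^4 ≡ 362 (mod 401)
162^8 ≡ 318 (mod 401)
162^16 ≡ 72 (mod 401)
162^32 ≡ 372 (mod 401)
162^64 ≡ 39 (mod 401)
162^128 ≡ 318 (mod 401)
162^200 = 162^(128+64+8) ≡ 1 (mod 401).
Result is 1, so (162/401) = 1.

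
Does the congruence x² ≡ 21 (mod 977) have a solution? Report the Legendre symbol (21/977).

-1

Reciprocity: 21 ≡ 1 and 977 ≡ 1 (mod 4), so (21/977) = +(977/21).
Reduce top mod 21: now compute (11/21).
Reciprocity: 11 ≡ 3 and 21 ≡ 1 (mod 4), so (11/21) = +(21/11).
Reduce top mod 11: now compute (10/11).
Pull out 2: since 11 ≡ 3 (mod 8), (2/11) = -1.
Reciprocity: 5 ≡ 1 and 11 ≡ 3 (mod 4), so (5/11) = +(11/5).
Reduce top mod 5: now compute (1/5).
Reached (1/5) = 1. Collecting the sign flips along the way, the symbol is -1.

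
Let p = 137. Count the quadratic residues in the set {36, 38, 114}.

(36/137) = +1 → QR.
(38/137) = +1 → QR.
(114/137) = -1 → non-residue.
Total quadratic residues among the 3: 2.

2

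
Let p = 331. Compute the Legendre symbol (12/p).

Pull out 2^2: since 331 ≡ 3 (mod 8), (2/331) = -1, so (2/331)^2 = +1.
Reciprocity: 3 ≡ 3 and 331 ≡ 3 (mod 4), so (3/331) = −(331/3).
Reduce top mod 3: now compute (1/3).
Reached (1/3) = 1. Collecting the sign flips along the way, the symbol is -1.

-1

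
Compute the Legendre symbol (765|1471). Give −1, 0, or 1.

Reciprocity: 765 ≡ 1 and 1471 ≡ 3 (mod 4), so (765/1471) = +(1471/765).
Reduce top mod 765: now compute (706/765).
Pull out 2: since 765 ≡ 5 (mod 8), (2/765) = -1.
Reciprocity: 353 ≡ 1 and 765 ≡ 1 (mod 4), so (353/765) = +(765/353).
Reduce top mod 353: now compute (59/353).
Reciprocity: 59 ≡ 3 and 353 ≡ 1 (mod 4), so (59/353) = +(353/59).
Reduce top mod 59: now compute (58/59).
Pull out 2: since 59 ≡ 3 (mod 8), (2/59) = -1.
Reciprocity: 29 ≡ 1 and 59 ≡ 3 (mod 4), so (29/59) = +(59/29).
Reduce top mod 29: now compute (1/29).
Reached (1/29) = 1. Collecting the sign flips along the way, the symbol is +1.

1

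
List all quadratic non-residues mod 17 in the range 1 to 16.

3 5 6 7 10 11 12 14

Square k = 1,…,8 (k and 17−k give the same square):
1²=1, 2²=4, 3²=9, 4²=16, 5²≡8, 6²≡2, 7²≡15, 8²≡13 (mod 17).
The residues are {1, 2, 4, 8, 9, 13, 15, 16}; the non-residues are the remaining 8 nonzero classes.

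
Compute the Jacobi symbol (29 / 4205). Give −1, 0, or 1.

0

Reciprocity: 29 ≡ 1 and 4205 ≡ 1 (mod 4), so (29/4205) = +(4205/29).
Reduce top mod 29: now compute (0/29).
Top reduces to 0: gcd > 1, so the symbol is 0.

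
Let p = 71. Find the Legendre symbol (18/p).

Euler's criterion: (18/71) ≡ 18^35 (mod 71).
18^2 ≡ 40 (mod 71)
18^4 ≡ 38 (mod 71)
18^8 ≡ 24 (mod 71)
18^16 ≡ 8 (mod 71)
18^32 ≡ 64 (mod 71)
18^35 = 18^(32+2+1) ≡ 1 (mod 71).
Result is 1, so (18/71) = 1.

1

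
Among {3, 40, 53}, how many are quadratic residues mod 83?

(3/83) = +1 → QR.
(40/83) = +1 → QR.
(53/83) = -1 → non-residue.
Total quadratic residues among the 3: 2.

2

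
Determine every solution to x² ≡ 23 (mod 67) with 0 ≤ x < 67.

Since 67 ≡ 3 (mod 4), a square root of 23 is 23^((67+1)/4) = 23^17 mod 67.
Repeated squaring: 23^2≡60, 23^4≡49, 23^8≡56, 23^16≡54 (mod 67).
23^17 = 23^(16+1) ≡ 36 (mod 67).
Check: 36² = 1296 ≡ 23 (mod 67). The two roots are 31 and 36.

31, 36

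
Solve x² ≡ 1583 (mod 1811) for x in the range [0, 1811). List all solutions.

Since 1811 ≡ 3 (mod 4), a square root of 1583 is 1583^((1811+1)/4) = 1583^453 mod 1811.
Repeated squaring: 1583^2≡1276, 1583^4≡87, 1583^8≡325, 1583^16≡587, 1583^32≡479, 1583^64≡1255, 1583^128≡1266, 1583^256≡21 (mod 1811).
1583^453 = 1583^(256+128+64+4+1) ≡ 1141 (mod 1811).
Check: 1141² = 1301881 ≡ 1583 (mod 1811). The two roots are 670 and 1141.

670, 1141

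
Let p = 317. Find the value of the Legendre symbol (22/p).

-1

Euler's criterion: (22/317) ≡ 22^158 (mod 317).
22^2 ≡ 167 (mod 317)
22^4 ≡ 310 (mod 317)
22^8 ≡ 49 (mod 317)
22^16 ≡ 182 (mod 317)
22^32 ≡ 156 (mod 317)
22^64 ≡ 244 (mod 317)
22^128 ≡ 257 (mod 317)
22^158 = 22^(128+16+8+4+2) ≡ 316 (mod 317).
Result is 316 ≡ −1, so (22/317) = −1.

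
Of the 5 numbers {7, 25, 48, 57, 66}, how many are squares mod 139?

4

(7/139) = +1 → QR.
(25/139) = +1 → QR.
(48/139) = -1 → non-residue.
(57/139) = +1 → QR.
(66/139) = +1 → QR.
Total quadratic residues among the 5: 4.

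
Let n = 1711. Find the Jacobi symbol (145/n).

Reciprocity: 145 ≡ 1 and 1711 ≡ 3 (mod 4), so (145/1711) = +(1711/145).
Reduce top mod 145: now compute (116/145).
Pull out 2^2: since 145 ≡ 1 (mod 8), (2/145) = +1, so (2/145)^2 = +1.
Reciprocity: 29 ≡ 1 and 145 ≡ 1 (mod 4), so (29/145) = +(145/29).
Reduce top mod 29: now compute (0/29).
Top reduces to 0: gcd > 1, so the symbol is 0.

0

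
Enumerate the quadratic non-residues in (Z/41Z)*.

Square k = 1,…,20 (k and 41−k give the same square):
1²=1, 2²=4, 3²=9, 4²=16, 5²=25, 6²=36, 7²≡8, 8²≡23, 9²≡40, 10²≡18, 11²≡39, 12²≡21, 13²≡5, 14²≡32, 15²≡20, 16²≡10, 17²≡2, 18²≡37, 19²≡33, 20²≡31 (mod 41).
The residues are {1, 2, 4, 5, 8, 9, 10, 16, 18, 20, 21, 23, 25, 31, 32, 33, 36, 37, 39, 40}; the non-residues are the remaining 20 nonzero classes.

3,6,7,11,12,13,14,15,17,19,22,24,26,27,28,29,30,34,35,38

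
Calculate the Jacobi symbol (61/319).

Reciprocity: 61 ≡ 1 and 319 ≡ 3 (mod 4), so (61/319) = +(319/61).
Reduce top mod 61: now compute (14/61).
Pull out 2: since 61 ≡ 5 (mod 8), (2/61) = -1.
Reciprocity: 7 ≡ 3 and 61 ≡ 1 (mod 4), so (7/61) = +(61/7).
Reduce top mod 7: now compute (5/7).
Reciprocity: 5 ≡ 1 and 7 ≡ 3 (mod 4), so (5/7) = +(7/5).
Reduce top mod 5: now compute (2/5).
Pull out 2: since 5 ≡ 5 (mod 8), (2/5) = -1.
Reached (1/5) = 1. Collecting the sign flips along the way, the symbol is +1.

1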